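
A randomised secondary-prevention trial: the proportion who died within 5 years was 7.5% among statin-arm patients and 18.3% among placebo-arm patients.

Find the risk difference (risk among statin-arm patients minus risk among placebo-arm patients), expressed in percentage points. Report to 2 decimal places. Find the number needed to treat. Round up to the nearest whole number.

RD = -10.80; NNT = 10

risk difference = 0.0750 − 0.1830 = -0.1080 → -10.80 percentage points
absolute risk difference = 0.108000
1 / 0.108000 = 9.259 → round up → 10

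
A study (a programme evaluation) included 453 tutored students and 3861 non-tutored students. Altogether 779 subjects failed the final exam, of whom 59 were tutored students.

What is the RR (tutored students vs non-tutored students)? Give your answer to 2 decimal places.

tutored students without the outcome: 453 − 59 = 394
non-tutored students with the outcome: 779 − 59 = 720
non-tutored students without the outcome: 3861 − 720 = 3141
risk, tutored students = 59/453 = 0.1302
risk, non-tutored students = 720/3861 = 0.1865
RR = 0.1302 / 0.1865 = 0.70

0.70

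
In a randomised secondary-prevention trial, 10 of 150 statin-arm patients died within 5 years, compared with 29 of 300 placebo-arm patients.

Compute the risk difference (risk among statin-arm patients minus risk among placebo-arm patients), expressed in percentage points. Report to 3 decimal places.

risk, statin-arm patients = 10/150 = 0.0667
risk, placebo-arm patients = 29/300 = 0.0967
risk difference = 0.0667 − 0.0967 = -0.0300 → -3.000 percentage points

RD = -3.000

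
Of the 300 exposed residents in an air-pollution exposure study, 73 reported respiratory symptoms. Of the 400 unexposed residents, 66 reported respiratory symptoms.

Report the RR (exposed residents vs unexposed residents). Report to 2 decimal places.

risk, exposed residents = 73/300 = 0.2433
risk, unexposed residents = 66/400 = 0.1650
RR = 0.2433 / 0.1650 = 1.47

RR = 1.47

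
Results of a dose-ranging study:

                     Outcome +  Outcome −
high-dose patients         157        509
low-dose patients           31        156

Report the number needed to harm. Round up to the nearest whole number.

15

risk, high-dose patients = 157/666 = 0.235736
risk, low-dose patients = 31/187 = 0.165775
absolute risk difference = 0.069960
1 / 0.069960 = 14.294 → round up → 15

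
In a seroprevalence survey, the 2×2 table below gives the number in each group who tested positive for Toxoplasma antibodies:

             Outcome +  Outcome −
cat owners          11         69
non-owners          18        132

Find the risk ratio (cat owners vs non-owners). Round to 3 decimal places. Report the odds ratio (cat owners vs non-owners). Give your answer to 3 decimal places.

RR = 1.146; OR = 1.169

risk, cat owners = 11/80 = 0.1375
risk, non-owners = 18/150 = 0.1200
RR = 0.1375 / 0.1200 = 1.146
odds, cat owners = 11/69 = 0.1594
odds, non-owners = 18/132 = 0.1364
OR = 0.1594 / 0.1364 = 1.169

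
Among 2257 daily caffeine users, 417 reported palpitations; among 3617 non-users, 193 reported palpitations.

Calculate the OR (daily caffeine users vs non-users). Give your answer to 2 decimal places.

odds, daily caffeine users = 417/1840 = 0.2266
odds, non-users = 193/3424 = 0.0564
OR = 0.2266 / 0.0564 = 4.02

OR ≈ 4.02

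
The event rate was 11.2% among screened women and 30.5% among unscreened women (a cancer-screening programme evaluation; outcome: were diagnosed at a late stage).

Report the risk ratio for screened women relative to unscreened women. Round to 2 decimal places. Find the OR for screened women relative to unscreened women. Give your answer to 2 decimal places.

RR = 0.37; OR = 0.29

RR = 0.1120 / 0.3050 = 0.37
odds, screened women = 0.1120/0.8880 = 0.1261
odds, unscreened women = 0.3050/0.6950 = 0.4388
OR = 0.1261 / 0.4388 = 0.29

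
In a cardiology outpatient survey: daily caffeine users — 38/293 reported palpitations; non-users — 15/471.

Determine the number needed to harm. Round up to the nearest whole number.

risk, daily caffeine users = 38/293 = 0.129693
risk, non-users = 15/471 = 0.031847
absolute risk difference = 0.097846
1 / 0.097846 = 10.220 → round up → 11

11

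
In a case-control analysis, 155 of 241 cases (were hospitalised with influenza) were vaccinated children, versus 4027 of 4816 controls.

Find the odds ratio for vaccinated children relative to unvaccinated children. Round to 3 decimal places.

0.353

odds, vaccinated children = 155/4027 = 0.03849
odds, unvaccinated children = 86/789 = 0.10900
OR = 0.03849 / 0.10900 = 0.353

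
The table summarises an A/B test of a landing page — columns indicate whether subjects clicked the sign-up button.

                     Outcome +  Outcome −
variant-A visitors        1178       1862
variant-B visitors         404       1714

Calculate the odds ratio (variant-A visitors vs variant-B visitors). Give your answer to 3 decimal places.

OR = (1178 × 1714) / (1862 × 404) = 2019092/752248 ≈ 2.684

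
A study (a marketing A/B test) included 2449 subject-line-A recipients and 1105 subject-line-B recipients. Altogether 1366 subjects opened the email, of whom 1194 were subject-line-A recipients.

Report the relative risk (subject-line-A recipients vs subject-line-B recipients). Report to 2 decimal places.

RR = 3.13

subject-line-A recipients without the outcome: 2449 − 1194 = 1255
subject-line-B recipients with the outcome: 1366 − 1194 = 172
subject-line-B recipients without the outcome: 1105 − 172 = 933
risk, subject-line-A recipients = 1194/2449 = 0.4875
risk, subject-line-B recipients = 172/1105 = 0.1557
RR = 0.4875 / 0.1557 = 3.13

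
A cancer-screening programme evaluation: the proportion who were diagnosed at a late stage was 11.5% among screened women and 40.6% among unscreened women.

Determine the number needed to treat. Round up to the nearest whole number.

absolute risk difference = 0.291000
1 / 0.291000 = 3.436 → round up → 4

NNT = 4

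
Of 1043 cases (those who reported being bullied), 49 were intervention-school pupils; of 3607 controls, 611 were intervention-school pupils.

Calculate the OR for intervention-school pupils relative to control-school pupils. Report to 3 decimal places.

0.242

odds, intervention-school pupils = 49/611 = 0.0802
odds, control-school pupils = 994/2996 = 0.3318
OR = 0.0802 / 0.3318 = 0.242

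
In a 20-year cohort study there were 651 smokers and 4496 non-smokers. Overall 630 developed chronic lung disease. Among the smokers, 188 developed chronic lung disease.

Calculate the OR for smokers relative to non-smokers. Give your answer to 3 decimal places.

smokers without the outcome: 651 − 188 = 463
non-smokers with the outcome: 630 − 188 = 442
non-smokers without the outcome: 4496 − 442 = 4054
OR = (188 × 4054) / (463 × 442) = 762152/204646 ≈ 3.724

OR: 3.724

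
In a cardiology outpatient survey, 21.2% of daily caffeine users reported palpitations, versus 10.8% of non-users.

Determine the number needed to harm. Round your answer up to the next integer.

absolute risk difference = 0.104000
1 / 0.104000 = 9.615 → round up → 10

NNH ≈ 10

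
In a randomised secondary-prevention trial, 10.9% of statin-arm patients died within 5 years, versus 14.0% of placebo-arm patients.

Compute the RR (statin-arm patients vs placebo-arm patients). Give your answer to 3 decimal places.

RR = 0.1090 / 0.1400 = 0.779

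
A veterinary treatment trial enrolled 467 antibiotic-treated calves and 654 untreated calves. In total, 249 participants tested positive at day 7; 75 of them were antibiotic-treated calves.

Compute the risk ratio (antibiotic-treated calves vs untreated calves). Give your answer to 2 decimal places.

antibiotic-treated calves without the outcome: 467 − 75 = 392
untreated calves with the outcome: 249 − 75 = 174
untreated calves without the outcome: 654 − 174 = 480
risk, antibiotic-treated calves = 75/467 = 0.1606
risk, untreated calves = 174/654 = 0.2661
RR = 0.1606 / 0.2661 = 0.60

RR: 0.60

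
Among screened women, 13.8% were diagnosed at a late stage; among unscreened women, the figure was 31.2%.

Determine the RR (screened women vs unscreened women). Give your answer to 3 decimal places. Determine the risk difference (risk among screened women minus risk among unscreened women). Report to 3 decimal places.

RR = 0.442; RD = -0.174

RR = 0.1380 / 0.3120 = 0.442
risk difference = 0.1380 − 0.3120 = -0.174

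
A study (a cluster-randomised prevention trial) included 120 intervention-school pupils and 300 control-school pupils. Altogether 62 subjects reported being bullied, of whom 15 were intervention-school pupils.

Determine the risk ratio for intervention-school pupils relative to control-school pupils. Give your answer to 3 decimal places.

intervention-school pupils without the outcome: 120 − 15 = 105
control-school pupils with the outcome: 62 − 15 = 47
control-school pupils without the outcome: 300 − 47 = 253
risk, intervention-school pupils = 15/120 = 0.1250
risk, control-school pupils = 47/300 = 0.1567
RR = 0.1250 / 0.1567 = 0.798

RR: 0.798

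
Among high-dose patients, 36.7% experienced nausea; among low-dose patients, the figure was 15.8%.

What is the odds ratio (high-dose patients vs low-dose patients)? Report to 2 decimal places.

OR: 3.09

odds, high-dose patients = 0.3670/0.6330 = 0.5798
odds, low-dose patients = 0.1580/0.8420 = 0.1876
OR = 0.5798 / 0.1876 = 3.09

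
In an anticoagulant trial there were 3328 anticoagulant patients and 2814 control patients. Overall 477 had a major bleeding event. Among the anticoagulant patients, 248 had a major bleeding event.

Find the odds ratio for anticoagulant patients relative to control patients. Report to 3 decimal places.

anticoagulant patients without the outcome: 3328 − 248 = 3080
control patients with the outcome: 477 − 248 = 229
control patients without the outcome: 2814 − 229 = 2585
OR = (248 × 2585) / (3080 × 229) = 641080/705320 ≈ 0.909

OR = 0.909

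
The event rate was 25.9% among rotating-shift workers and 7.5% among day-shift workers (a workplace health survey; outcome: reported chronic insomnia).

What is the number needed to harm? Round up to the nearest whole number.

NNH = 6

absolute risk difference = 0.184000
1 / 0.184000 = 5.435 → round up → 6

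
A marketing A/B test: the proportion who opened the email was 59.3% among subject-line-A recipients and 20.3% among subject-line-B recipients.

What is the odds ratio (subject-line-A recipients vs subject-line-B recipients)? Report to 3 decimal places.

odds, subject-line-A recipients = 0.5930/0.4070 = 1.4570
odds, subject-line-B recipients = 0.2030/0.7970 = 0.2547
OR = 1.4570 / 0.2547 = 5.720

OR = 5.720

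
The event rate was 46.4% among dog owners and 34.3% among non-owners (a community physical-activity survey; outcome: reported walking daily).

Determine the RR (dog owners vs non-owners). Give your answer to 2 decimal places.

RR = 0.4640 / 0.3430 = 1.35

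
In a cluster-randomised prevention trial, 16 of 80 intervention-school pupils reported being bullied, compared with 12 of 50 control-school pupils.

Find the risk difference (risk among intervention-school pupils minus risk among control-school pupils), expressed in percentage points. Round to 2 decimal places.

RD = -4.00

risk, intervention-school pupils = 16/80 = 0.2000
risk, control-school pupils = 12/50 = 0.2400
risk difference = 0.2000 − 0.2400 = -0.0400 → -4.00 percentage points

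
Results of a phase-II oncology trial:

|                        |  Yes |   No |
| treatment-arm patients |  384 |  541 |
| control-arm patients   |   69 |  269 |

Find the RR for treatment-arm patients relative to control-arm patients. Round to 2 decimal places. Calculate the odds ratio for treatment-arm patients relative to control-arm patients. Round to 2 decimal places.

RR = 2.03; OR = 2.77

risk, treatment-arm patients = 384/925 = 0.4151
risk, control-arm patients = 69/338 = 0.2041
RR = 0.4151 / 0.2041 = 2.03
OR = (384 × 269) / (541 × 69) = 103296/37329 ≈ 2.77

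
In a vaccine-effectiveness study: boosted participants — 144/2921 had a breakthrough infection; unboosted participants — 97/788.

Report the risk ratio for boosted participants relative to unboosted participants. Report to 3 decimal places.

risk, boosted participants = 144/2921 = 0.04930
risk, unboosted participants = 97/788 = 0.12310
RR = 0.04930 / 0.12310 = 0.400

0.400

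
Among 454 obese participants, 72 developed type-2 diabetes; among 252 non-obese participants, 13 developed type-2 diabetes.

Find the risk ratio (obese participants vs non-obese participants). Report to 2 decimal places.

RR = 3.07

risk, obese participants = 72/454 = 0.1586
risk, non-obese participants = 13/252 = 0.0516
RR = 0.1586 / 0.0516 = 3.07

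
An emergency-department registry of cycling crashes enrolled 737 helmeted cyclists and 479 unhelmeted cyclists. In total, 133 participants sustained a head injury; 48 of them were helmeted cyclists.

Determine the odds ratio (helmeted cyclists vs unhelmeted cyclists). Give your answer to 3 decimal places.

helmeted cyclists without the outcome: 737 − 48 = 689
unhelmeted cyclists with the outcome: 133 − 48 = 85
unhelmeted cyclists without the outcome: 479 − 85 = 394
OR = (48 × 394) / (689 × 85) = 18912/58565 ≈ 0.323

0.323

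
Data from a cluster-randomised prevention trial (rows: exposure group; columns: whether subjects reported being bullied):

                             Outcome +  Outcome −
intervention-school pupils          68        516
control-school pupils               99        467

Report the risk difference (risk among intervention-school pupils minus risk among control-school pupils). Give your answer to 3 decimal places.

-0.058

risk, intervention-school pupils = 68/584 = 0.1164
risk, control-school pupils = 99/566 = 0.1749
risk difference = 0.1164 − 0.1749 = -0.058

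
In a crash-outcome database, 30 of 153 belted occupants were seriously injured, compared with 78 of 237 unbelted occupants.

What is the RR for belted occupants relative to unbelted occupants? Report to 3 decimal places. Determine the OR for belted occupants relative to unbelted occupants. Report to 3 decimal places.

risk, belted occupants = 30/153 = 0.1961
risk, unbelted occupants = 78/237 = 0.3291
RR = 0.1961 / 0.3291 = 0.596
odds, belted occupants = 30/123 = 0.2439
odds, unbelted occupants = 78/159 = 0.4906
OR = 0.2439 / 0.4906 = 0.497

RR = 0.596; OR = 0.497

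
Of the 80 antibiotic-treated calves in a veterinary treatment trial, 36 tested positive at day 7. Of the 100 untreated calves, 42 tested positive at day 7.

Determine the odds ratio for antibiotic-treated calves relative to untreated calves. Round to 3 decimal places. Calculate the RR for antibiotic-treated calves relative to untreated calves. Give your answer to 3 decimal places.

OR = (36 × 58) / (44 × 42) = 2088/1848 ≈ 1.130
risk, antibiotic-treated calves = 36/80 = 0.4500
risk, untreated calves = 42/100 = 0.4200
RR = 0.4500 / 0.4200 = 1.071

OR = 1.130; RR = 1.071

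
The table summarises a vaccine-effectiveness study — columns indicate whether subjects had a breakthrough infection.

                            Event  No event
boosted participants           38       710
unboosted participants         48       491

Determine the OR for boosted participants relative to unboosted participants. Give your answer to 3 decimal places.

OR = (38 × 491) / (710 × 48) = 18658/34080 ≈ 0.547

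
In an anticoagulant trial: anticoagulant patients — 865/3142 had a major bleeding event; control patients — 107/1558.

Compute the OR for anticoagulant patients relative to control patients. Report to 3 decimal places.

OR = (865 × 1451) / (2277 × 107) = 1255115/243639 ≈ 5.152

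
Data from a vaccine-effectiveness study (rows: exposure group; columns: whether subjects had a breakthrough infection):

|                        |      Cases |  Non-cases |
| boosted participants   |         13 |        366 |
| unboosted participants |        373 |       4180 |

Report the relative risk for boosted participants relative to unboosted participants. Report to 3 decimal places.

risk, boosted participants = 13/379 = 0.03430
risk, unboosted participants = 373/4553 = 0.08192
RR = 0.03430 / 0.08192 = 0.419

0.419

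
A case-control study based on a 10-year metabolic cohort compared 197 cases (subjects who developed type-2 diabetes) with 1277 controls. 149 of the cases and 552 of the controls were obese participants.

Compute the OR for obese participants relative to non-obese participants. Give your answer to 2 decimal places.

OR: 4.08

odds, obese participants = 149/552 = 0.2699
odds, non-obese participants = 48/725 = 0.0662
OR = 0.2699 / 0.0662 = 4.08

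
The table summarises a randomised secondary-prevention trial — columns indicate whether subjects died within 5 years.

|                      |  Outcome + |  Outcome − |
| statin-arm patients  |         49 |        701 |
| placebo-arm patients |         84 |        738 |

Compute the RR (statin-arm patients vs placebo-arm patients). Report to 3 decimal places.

risk, statin-arm patients = 49/750 = 0.0653
risk, placebo-arm patients = 84/822 = 0.1022
RR = 0.0653 / 0.1022 = 0.639

RR: 0.639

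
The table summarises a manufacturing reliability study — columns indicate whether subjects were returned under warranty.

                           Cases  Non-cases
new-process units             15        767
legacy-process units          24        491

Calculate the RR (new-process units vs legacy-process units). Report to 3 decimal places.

RR ≈ 0.412

risk, new-process units = 15/782 = 0.01918
risk, legacy-process units = 24/515 = 0.04660
RR = 0.01918 / 0.04660 = 0.412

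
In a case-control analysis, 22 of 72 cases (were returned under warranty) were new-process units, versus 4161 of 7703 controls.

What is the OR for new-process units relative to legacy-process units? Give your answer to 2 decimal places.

OR = 0.37

odds, new-process units = 22/4161 = 0.00529
odds, legacy-process units = 50/3542 = 0.01412
OR = 0.00529 / 0.01412 = 0.37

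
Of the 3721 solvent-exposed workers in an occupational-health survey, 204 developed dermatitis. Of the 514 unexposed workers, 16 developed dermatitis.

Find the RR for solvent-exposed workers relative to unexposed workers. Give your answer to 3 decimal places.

1.761

risk, solvent-exposed workers = 204/3721 = 0.05482
risk, unexposed workers = 16/514 = 0.03113
RR = 0.05482 / 0.03113 = 1.761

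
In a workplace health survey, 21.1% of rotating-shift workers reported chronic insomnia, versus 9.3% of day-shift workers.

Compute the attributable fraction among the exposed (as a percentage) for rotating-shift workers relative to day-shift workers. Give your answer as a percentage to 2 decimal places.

AR% = (0.2110 − 0.0930) / 0.2110 = 0.5592 → 55.92%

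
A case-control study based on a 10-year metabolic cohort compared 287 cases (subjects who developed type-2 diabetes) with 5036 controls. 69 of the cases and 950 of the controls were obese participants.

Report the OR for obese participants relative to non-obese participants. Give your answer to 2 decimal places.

OR = (69 × 4086) / (950 × 218) = 281934/207100 ≈ 1.36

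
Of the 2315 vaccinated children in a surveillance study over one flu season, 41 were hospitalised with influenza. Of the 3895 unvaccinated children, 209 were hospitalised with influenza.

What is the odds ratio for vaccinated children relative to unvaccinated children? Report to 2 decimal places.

OR = (41 × 3686) / (2274 × 209) = 151126/475266 ≈ 0.32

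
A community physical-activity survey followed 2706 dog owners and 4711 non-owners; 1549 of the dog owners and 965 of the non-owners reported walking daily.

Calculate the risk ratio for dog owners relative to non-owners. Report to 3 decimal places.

risk, dog owners = 1549/2706 = 0.5724
risk, non-owners = 965/4711 = 0.2048
RR = 0.5724 / 0.2048 = 2.795

2.795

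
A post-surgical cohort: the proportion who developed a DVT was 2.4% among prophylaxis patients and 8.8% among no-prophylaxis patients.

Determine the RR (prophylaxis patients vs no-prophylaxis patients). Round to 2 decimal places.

RR = 0.02400 / 0.08800 = 0.27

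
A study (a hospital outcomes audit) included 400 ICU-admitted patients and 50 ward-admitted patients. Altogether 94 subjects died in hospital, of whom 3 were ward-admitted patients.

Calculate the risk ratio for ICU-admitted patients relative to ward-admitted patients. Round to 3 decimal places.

ICU-admitted patients with the outcome: 94 − 3 = 91
ICU-admitted patients without the outcome: 400 − 91 = 309
ward-admitted patients without the outcome: 50 − 3 = 47
risk, ICU-admitted patients = 91/400 = 0.2275
risk, ward-admitted patients = 3/50 = 0.0600
RR = 0.2275 / 0.0600 = 3.792

RR = 3.792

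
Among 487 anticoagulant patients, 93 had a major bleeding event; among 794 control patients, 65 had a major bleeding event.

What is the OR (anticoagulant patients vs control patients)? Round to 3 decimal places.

OR = (93 × 729) / (394 × 65) = 67797/25610 ≈ 2.647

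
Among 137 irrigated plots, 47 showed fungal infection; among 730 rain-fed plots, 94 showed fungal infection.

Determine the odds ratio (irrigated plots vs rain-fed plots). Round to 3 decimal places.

OR = (47 × 636) / (90 × 94) = 29892/8460 ≈ 3.533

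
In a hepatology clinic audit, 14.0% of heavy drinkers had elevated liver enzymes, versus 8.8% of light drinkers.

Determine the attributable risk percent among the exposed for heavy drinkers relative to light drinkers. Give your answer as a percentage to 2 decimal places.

AR% = (0.1400 − 0.0880) / 0.1400 = 0.3714 → 37.14%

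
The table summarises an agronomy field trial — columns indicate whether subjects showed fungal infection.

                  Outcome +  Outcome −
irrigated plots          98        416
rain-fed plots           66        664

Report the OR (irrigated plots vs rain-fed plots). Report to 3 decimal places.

2.370

odds, irrigated plots = 98/416 = 0.2356
odds, rain-fed plots = 66/664 = 0.0994
OR = 0.2356 / 0.0994 = 2.370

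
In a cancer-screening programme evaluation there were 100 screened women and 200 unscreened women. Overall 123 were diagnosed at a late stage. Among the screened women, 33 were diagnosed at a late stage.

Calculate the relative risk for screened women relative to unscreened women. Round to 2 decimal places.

screened women without the outcome: 100 − 33 = 67
unscreened women with the outcome: 123 − 33 = 90
unscreened women without the outcome: 200 − 90 = 110
risk, screened women = 33/100 = 0.3300
risk, unscreened women = 90/200 = 0.4500
RR = 0.3300 / 0.4500 = 0.73

RR ≈ 0.73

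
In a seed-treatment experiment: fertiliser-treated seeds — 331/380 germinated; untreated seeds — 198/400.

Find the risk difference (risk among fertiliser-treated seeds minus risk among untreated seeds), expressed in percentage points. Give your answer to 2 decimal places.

risk, fertiliser-treated seeds = 331/380 = 0.8711
risk, untreated seeds = 198/400 = 0.4950
risk difference = 0.8711 − 0.4950 = 0.3761 → 37.61 percentage points

37.61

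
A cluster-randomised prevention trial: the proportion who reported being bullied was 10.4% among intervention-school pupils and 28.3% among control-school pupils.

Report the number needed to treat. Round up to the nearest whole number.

absolute risk difference = 0.179000
1 / 0.179000 = 5.587 → round up → 6

NNT = 6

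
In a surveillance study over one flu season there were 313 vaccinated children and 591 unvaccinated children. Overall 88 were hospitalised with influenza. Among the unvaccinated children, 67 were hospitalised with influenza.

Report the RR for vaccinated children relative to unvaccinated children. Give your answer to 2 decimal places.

vaccinated children with the outcome: 88 − 67 = 21
vaccinated children without the outcome: 313 − 21 = 292
unvaccinated children without the outcome: 591 − 67 = 524
risk, vaccinated children = 21/313 = 0.0671
risk, unvaccinated children = 67/591 = 0.1134
RR = 0.0671 / 0.1134 = 0.59

RR ≈ 0.59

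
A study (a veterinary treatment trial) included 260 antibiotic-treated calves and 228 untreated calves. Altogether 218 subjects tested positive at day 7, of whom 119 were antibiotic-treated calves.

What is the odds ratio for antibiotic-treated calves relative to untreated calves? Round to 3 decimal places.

OR: 1.100

antibiotic-treated calves without the outcome: 260 − 119 = 141
untreated calves with the outcome: 218 − 119 = 99
untreated calves without the outcome: 228 − 99 = 129
OR = (119 × 129) / (141 × 99) = 15351/13959 ≈ 1.100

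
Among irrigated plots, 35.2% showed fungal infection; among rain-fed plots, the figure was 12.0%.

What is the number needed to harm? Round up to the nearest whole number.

5

absolute risk difference = 0.232000
1 / 0.232000 = 4.310 → round up → 5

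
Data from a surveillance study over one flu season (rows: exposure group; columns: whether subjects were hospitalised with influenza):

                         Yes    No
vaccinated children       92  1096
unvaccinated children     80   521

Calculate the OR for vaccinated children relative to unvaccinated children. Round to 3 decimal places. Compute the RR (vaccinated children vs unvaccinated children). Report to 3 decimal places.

OR = (92 × 521) / (1096 × 80) = 47932/87680 ≈ 0.547
risk, vaccinated children = 92/1188 = 0.0774
risk, unvaccinated children = 80/601 = 0.1331
RR = 0.0774 / 0.1331 = 0.582

OR = 0.547; RR = 0.582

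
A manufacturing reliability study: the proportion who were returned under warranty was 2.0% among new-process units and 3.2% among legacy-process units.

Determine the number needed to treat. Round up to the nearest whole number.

84

absolute risk difference = 0.012000
1 / 0.012000 = 83.333 → round up → 84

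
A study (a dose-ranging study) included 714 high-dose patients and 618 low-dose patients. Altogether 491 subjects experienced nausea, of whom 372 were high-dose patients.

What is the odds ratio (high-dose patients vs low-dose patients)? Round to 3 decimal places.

high-dose patients without the outcome: 714 − 372 = 342
low-dose patients with the outcome: 491 − 372 = 119
low-dose patients without the outcome: 618 − 119 = 499
odds, high-dose patients = 372/342 = 1.0877
odds, low-dose patients = 119/499 = 0.2385
OR = 1.0877 / 0.2385 = 4.561

OR ≈ 4.561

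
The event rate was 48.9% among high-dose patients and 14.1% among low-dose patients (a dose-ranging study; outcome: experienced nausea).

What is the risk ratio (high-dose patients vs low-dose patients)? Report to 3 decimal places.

RR = 0.4890 / 0.1410 = 3.468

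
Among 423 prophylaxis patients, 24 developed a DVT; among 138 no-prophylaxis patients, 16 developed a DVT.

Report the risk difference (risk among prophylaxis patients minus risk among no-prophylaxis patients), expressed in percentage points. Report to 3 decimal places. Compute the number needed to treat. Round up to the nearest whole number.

RD = -5.920; NNT = 17

risk, prophylaxis patients = 24/423 = 0.0567
risk, no-prophylaxis patients = 16/138 = 0.1159
risk difference = 0.0567 − 0.1159 = -0.0592 → -5.920 percentage points
absolute risk difference = 0.059204
1 / 0.059204 = 16.891 → round up → 17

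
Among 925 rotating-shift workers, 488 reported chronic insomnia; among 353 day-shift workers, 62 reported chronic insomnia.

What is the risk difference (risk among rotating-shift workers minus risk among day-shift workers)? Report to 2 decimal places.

risk, rotating-shift workers = 488/925 = 0.5276
risk, day-shift workers = 62/353 = 0.1756
risk difference = 0.5276 − 0.1756 = 0.35

0.35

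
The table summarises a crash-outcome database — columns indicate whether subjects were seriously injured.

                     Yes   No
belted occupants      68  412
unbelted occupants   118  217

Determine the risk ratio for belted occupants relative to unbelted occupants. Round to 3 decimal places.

risk, belted occupants = 68/480 = 0.1417
risk, unbelted occupants = 118/335 = 0.3522
RR = 0.1417 / 0.3522 = 0.402

0.402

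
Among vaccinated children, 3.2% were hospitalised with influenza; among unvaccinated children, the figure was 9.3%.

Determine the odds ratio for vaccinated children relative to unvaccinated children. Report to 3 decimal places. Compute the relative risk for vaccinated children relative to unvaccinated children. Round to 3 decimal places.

OR = 0.322; RR = 0.344

odds, vaccinated children = 0.03200/0.96800 = 0.03306
odds, unvaccinated children = 0.09300/0.90700 = 0.10254
OR = 0.03306 / 0.10254 = 0.322
RR = 0.03200 / 0.09300 = 0.344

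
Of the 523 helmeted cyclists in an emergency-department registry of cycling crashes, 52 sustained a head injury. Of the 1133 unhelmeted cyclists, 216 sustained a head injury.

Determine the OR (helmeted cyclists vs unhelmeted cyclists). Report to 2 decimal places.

OR = (52 × 917) / (471 × 216) = 47684/101736 ≈ 0.47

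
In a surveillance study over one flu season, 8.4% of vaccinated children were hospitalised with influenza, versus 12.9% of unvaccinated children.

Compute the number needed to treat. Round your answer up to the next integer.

23

absolute risk difference = 0.045000
1 / 0.045000 = 22.222 → round up → 23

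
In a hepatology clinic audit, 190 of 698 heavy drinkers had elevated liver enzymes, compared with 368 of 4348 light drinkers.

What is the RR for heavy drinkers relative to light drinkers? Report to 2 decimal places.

risk, heavy drinkers = 190/698 = 0.2722
risk, light drinkers = 368/4348 = 0.0846
RR = 0.2722 / 0.0846 = 3.22

3.22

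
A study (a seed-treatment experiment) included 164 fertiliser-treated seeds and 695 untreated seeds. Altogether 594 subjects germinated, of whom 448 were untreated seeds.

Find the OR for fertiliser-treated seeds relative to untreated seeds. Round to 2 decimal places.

OR ≈ 4.47

fertiliser-treated seeds with the outcome: 594 − 448 = 146
fertiliser-treated seeds without the outcome: 164 − 146 = 18
untreated seeds without the outcome: 695 − 448 = 247
OR = (146 × 247) / (18 × 448) = 36062/8064 ≈ 4.47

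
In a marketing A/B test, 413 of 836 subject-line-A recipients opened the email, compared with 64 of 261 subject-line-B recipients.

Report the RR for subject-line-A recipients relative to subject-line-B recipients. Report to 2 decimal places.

RR: 2.01

risk, subject-line-A recipients = 413/836 = 0.4940
risk, subject-line-B recipients = 64/261 = 0.2452
RR = 0.4940 / 0.2452 = 2.01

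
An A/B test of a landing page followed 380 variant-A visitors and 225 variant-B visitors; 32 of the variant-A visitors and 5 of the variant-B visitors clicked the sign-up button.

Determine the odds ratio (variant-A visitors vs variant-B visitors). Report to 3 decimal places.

OR = (32 × 220) / (348 × 5) = 7040/1740 ≈ 4.046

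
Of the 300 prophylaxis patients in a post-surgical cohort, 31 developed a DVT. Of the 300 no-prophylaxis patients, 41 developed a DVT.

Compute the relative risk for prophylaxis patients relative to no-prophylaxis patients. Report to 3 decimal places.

0.756

risk, prophylaxis patients = 31/300 = 0.1033
risk, no-prophylaxis patients = 41/300 = 0.1367
RR = 0.1033 / 0.1367 = 0.756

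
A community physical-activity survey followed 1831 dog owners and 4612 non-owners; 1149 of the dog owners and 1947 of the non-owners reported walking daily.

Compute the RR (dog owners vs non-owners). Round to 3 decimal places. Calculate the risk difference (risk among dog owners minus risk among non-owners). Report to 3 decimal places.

risk, dog owners = 1149/1831 = 0.6275
risk, non-owners = 1947/4612 = 0.4222
RR = 0.6275 / 0.4222 = 1.486
risk difference = 0.6275 − 0.4222 = 0.205

RR = 1.486; RD = 0.205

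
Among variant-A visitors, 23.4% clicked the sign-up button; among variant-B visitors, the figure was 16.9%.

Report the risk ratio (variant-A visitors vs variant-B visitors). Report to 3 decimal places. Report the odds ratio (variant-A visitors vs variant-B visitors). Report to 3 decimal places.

RR = 0.2340 / 0.1690 = 1.385
odds, variant-A visitors = 0.2340/0.7660 = 0.3055
odds, variant-B visitors = 0.1690/0.8310 = 0.2034
OR = 0.3055 / 0.2034 = 1.502

RR = 1.385; OR = 1.502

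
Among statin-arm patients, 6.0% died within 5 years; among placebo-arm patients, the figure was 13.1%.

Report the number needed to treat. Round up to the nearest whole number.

NNT: 15

absolute risk difference = 0.071000
1 / 0.071000 = 14.085 → round up → 15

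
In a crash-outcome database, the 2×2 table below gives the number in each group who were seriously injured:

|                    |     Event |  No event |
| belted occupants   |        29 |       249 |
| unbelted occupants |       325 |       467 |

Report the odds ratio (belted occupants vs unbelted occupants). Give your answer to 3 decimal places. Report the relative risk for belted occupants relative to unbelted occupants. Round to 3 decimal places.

OR = 0.167; RR = 0.254

odds, belted occupants = 29/249 = 0.1165
odds, unbelted occupants = 325/467 = 0.6959
OR = 0.1165 / 0.6959 = 0.167
risk, belted occupants = 29/278 = 0.1043
risk, unbelted occupants = 325/792 = 0.4104
RR = 0.1043 / 0.4104 = 0.254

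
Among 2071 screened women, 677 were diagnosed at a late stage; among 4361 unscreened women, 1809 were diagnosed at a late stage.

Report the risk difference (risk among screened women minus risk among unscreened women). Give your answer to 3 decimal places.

risk, screened women = 677/2071 = 0.3269
risk, unscreened women = 1809/4361 = 0.4148
risk difference = 0.3269 − 0.4148 = -0.088

RD: -0.088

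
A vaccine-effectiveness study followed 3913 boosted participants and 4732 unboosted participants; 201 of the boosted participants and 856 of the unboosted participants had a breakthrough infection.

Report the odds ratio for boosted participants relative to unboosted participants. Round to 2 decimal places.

0.25

odds, boosted participants = 201/3712 = 0.0541
odds, unboosted participants = 856/3876 = 0.2208
OR = 0.0541 / 0.2208 = 0.25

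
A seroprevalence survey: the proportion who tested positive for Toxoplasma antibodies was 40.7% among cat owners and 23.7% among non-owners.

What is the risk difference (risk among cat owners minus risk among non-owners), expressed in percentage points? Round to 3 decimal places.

RD ≈ 17.000

risk difference = 0.4070 − 0.2370 = 0.1700 → 17.000 percentage points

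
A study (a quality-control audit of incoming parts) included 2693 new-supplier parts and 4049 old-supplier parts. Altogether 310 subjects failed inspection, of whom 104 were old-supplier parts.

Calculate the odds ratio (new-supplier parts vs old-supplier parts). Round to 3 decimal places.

OR ≈ 3.142

new-supplier parts with the outcome: 310 − 104 = 206
new-supplier parts without the outcome: 2693 − 206 = 2487
old-supplier parts without the outcome: 4049 − 104 = 3945
OR = (206 × 3945) / (2487 × 104) = 812670/258648 ≈ 3.142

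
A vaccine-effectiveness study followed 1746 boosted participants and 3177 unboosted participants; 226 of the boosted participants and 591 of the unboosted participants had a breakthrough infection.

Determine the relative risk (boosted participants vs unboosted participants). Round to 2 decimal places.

risk, boosted participants = 226/1746 = 0.1294
risk, unboosted participants = 591/3177 = 0.1860
RR = 0.1294 / 0.1860 = 0.70

RR ≈ 0.70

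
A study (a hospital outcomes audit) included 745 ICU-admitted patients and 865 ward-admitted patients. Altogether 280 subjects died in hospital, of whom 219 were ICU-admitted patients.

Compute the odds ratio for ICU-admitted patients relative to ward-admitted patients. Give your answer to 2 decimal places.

ICU-admitted patients without the outcome: 745 − 219 = 526
ward-admitted patients with the outcome: 280 − 219 = 61
ward-admitted patients without the outcome: 865 − 61 = 804
OR = (219 × 804) / (526 × 61) = 176076/32086 ≈ 5.49

5.49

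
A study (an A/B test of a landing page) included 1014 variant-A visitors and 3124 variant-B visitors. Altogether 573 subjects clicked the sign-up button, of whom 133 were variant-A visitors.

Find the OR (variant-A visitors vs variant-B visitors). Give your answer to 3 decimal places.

variant-A visitors without the outcome: 1014 − 133 = 881
variant-B visitors with the outcome: 573 − 133 = 440
variant-B visitors without the outcome: 3124 − 440 = 2684
odds, variant-A visitors = 133/881 = 0.1510
odds, variant-B visitors = 440/2684 = 0.1639
OR = 0.1510 / 0.1639 = 0.921

OR: 0.921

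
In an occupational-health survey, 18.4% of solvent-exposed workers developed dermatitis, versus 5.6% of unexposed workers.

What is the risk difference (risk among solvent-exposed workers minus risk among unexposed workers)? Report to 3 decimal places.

risk difference = 0.1840 − 0.0560 = 0.128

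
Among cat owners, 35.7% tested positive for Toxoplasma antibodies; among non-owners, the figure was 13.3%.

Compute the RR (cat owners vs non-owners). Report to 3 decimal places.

RR = 0.3570 / 0.1330 = 2.684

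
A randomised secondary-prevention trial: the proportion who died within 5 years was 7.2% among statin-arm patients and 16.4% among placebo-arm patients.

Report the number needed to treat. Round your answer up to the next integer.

absolute risk difference = 0.092000
1 / 0.092000 = 10.870 → round up → 11

NNT ≈ 11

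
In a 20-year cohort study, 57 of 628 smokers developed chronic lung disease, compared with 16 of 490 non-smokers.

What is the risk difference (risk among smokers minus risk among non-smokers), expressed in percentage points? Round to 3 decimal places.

risk, smokers = 57/628 = 0.09076
risk, non-smokers = 16/490 = 0.03265
risk difference = 0.09076 − 0.03265 = 0.05811 → 5.811 percentage points

RD: 5.811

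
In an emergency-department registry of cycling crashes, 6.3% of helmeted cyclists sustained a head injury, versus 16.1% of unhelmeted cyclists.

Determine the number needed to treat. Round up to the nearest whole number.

11

absolute risk difference = 0.098000
1 / 0.098000 = 10.204 → round up → 11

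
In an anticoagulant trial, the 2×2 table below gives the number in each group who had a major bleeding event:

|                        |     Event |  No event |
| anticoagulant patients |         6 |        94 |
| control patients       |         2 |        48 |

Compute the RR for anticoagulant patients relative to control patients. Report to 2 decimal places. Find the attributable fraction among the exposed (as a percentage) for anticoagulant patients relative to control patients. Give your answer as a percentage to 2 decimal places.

risk, anticoagulant patients = 6/100 = 0.06000
risk, control patients = 2/50 = 0.04000
RR = 0.06000 / 0.04000 = 1.50
AR% = (0.06000 − 0.04000) / 0.06000 = 0.3333 → 33.33%

RR = 1.50; AR% = 33.33%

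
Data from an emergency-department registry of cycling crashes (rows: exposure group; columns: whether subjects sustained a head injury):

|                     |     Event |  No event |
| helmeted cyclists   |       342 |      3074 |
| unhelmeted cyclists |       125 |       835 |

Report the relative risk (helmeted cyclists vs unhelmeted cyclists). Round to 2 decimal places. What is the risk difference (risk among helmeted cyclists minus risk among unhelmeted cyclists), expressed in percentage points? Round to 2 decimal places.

risk, helmeted cyclists = 342/3416 = 0.1001
risk, unhelmeted cyclists = 125/960 = 0.1302
RR = 0.1001 / 0.1302 = 0.77
risk difference = 0.1001 − 0.1302 = -0.0301 → -3.01 percentage points

RR = 0.77; RD = -3.01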